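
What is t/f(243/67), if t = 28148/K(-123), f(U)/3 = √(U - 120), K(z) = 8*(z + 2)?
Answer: 7037*I*√522399/5660622 ≈ 0.89851*I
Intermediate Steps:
K(z) = 16 + 8*z (K(z) = 8*(2 + z) = 16 + 8*z)
f(U) = 3*√(-120 + U) (f(U) = 3*√(U - 120) = 3*√(-120 + U))
t = -7037/242 (t = 28148/(16 + 8*(-123)) = 28148/(16 - 984) = 28148/(-968) = 28148*(-1/968) = -7037/242 ≈ -29.079)
t/f(243/67) = -7037*1/(3*√(-120 + 243/67))/242 = -7037*(-I*√522399/23391)/242 = -(-7037)*I*√522399/5660622 = 7037*I*√522399/5660622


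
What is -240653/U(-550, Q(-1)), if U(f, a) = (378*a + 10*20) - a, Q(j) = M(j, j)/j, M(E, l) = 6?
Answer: 240653/2062 ≈ 116.71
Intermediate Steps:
Q(j) = 6/j
U(f, a) = 200 + 377*a (U(f, a) = (378*a + 200) - a = (200 + 378*a) - a = 200 + 377*a)
-240653/U(-550, Q(-1)) = -240653/(200 + 377*(6/(-1))) = -240653/(200 + 377*(6*(-1))) = -240653/(200 + 377*(-6)) = -240653/(200 - 2262) = -240653/(-2062) = -240653*(-1/2062) = 240653/2062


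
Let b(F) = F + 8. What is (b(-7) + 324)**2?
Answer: 105625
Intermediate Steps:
b(F) = 8 + F
(b(-7) + 324)**2 = ((8 - 7) + 324)**2 = (1 + 324)**2 = 325**2 = 105625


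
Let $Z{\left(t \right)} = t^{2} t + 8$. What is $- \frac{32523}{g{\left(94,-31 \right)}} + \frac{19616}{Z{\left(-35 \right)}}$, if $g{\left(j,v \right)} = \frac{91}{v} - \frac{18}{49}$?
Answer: $\frac{2117635853407}{215063739} \approx 9846.5$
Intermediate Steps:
$g{\left(j,v \right)} = - \frac{18}{49} + \frac{91}{v}$ ($g{\left(j,v \right)} = \frac{91}{v} - \frac{18}{49} = - \frac{18}{49} + \frac{91}{v}$)
$Z{\left(t \right)} = 8 + t^{3}$ ($Z{\left(t \right)} = t^{3} + 8 = 8 + t^{3}$)
$- \frac{32523}{g{\left(94,-31 \right)}} + \frac{19616}{Z{\left(-35 \right)}} = - \frac{32523}{- \frac{18}{49} + \frac{91}{-31}} + \frac{19616}{8 + \left(-35\right)^{3}} = - \frac{32523}{- \frac{18}{49} + 91 \left(- \frac{1}{31}\right)} + \frac{19616}{8 - 42875} = - \frac{32523}{- \frac{18}{49} - \frac{91}{31}} + \frac{19616}{-42867} = - \frac{32523}{- \frac{5017}{1519}} + 19616 \left(- \frac{1}{42867}\right) = \left(-32523\right) \left(- \frac{1519}{5017}\right) - \frac{19616}{42867} = \frac{49402437}{5017} - \frac{19616}{42867} = \frac{2117635853407}{215063739}$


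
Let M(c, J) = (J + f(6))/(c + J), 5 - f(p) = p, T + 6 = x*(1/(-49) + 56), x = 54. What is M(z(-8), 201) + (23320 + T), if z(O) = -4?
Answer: 254239876/9653 ≈ 26338.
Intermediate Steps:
T = 147828/49 (T = -6 + 54*(1/(-49) + 56) = -6 + 54*(-1/49 + 56) = -6 + 54*(2743/49) = -6 + 148122/49 = 147828/49 ≈ 3016.9)
f(p) = 5 - p
M(c, J) = (-1 + J)/(J + c) (M(c, J) = (J + (5 - 1*6))/(c + J) = (J + (5 - 6))/(J + c) = (J - 1)/(J + c) = (-1 + J)/(J + c))
M(z(-8), 201) + (23320 + T) = (-1 + 201)/(201 - 4) + (23320 + 147828/49) = 200/197 + 1290508/49 = 254239876/9653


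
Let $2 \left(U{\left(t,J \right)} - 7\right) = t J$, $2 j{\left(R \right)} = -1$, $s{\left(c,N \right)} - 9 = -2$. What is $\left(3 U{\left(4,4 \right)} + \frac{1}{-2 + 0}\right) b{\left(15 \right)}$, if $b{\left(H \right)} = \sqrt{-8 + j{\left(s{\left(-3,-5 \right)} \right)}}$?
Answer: $\frac{89 i \sqrt{34}}{4} \approx 129.74 i$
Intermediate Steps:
$s{\left(c,N \right)} = 7$ ($s{\left(c,N \right)} = 9 - 2 = 7$)
$j{\left(R \right)} = - \frac{1}{2}$ ($j{\left(R \right)} = \frac{1}{2} \left(-1\right) = - \frac{1}{2}$)
$U{\left(t,J \right)} = 7 + \frac{J t}{2}$ ($U{\left(t,J \right)} = 7 + \frac{t J}{2} = 7 + \frac{J t}{2}$)
$b{\left(H \right)} = \frac{i \sqrt{34}}{2}$ ($b{\left(H \right)} = \sqrt{-8 - \frac{1}{2}} = \sqrt{- \frac{17}{2}} = \frac{i \sqrt{34}}{2}$)
$\left(3 U{\left(4,4 \right)} + \frac{1}{-2 + 0}\right) b{\left(15 \right)} = \left(3 \left(7 + \frac{1}{2} \cdot 4 \cdot 4\right) + \frac{1}{-2 + 0}\right) \frac{i \sqrt{34}}{2} = \left(3 \left(7 + 8\right) + \frac{1}{-2}\right) \frac{i \sqrt{34}}{2} = \left(3 \cdot 15 - \frac{1}{2}\right) \frac{i \sqrt{34}}{2} = \left(45 - \frac{1}{2}\right) \frac{i \sqrt{34}}{2} = \frac{89 \frac{i \sqrt{34}}{2}}{2} = \frac{89 i \sqrt{34}}{4}$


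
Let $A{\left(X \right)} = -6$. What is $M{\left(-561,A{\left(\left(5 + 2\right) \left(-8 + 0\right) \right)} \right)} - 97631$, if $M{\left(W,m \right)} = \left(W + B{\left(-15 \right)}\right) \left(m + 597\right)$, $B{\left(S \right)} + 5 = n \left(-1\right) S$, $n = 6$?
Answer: $-378947$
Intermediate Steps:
$B{\left(S \right)} = -5 - 6 S$ ($B{\left(S \right)} = -5 + 6 \left(-1\right) S = -5 - 6 S$)
$M{\left(W,m \right)} = \left(85 + W\right) \left(597 + m\right)$ ($M{\left(W,m \right)} = \left(W - -85\right) \left(m + 597\right) = \left(W + \left(-5 + 90\right)\right) \left(597 + m\right) = \left(W + 85\right) \left(597 + m\right) = \left(85 + W\right) \left(597 + m\right)$)
$M{\left(-561,A{\left(\left(5 + 2\right) \left(-8 + 0\right) \right)} \right)} - 97631 = \left(50745 + 85 \left(-6\right) + 597 \left(-561\right) - -3366\right) - 97631 = \left(50745 - 510 - 334917 + 3366\right) - 97631 = -281316 - 97631 = -378947$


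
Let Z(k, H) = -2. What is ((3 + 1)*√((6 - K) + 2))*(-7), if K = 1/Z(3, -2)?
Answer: -14*√34 ≈ -81.633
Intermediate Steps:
K = -½ (K = 1/(-2) = -½ ≈ -0.50000)
((3 + 1)*√((6 - K) + 2))*(-7) = ((3 + 1)*√((6 - 1*(-½)) + 2))*(-7) = (4*√((6 + ½) + 2))*(-7) = (4*√(13/2 + 2))*(-7) = (4*√(17/2))*(-7) = (4*(√34/2))*(-7) = (2*√34)*(-7) = -14*√34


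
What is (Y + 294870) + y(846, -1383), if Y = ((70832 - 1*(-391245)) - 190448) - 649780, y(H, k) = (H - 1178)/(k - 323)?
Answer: -71038527/853 ≈ -83281.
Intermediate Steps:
y(H, k) = (-1178 + H)/(-323 + k)
Y = -378151 (Y = ((70832 + 391245) - 190448) - 649780 = (462077 - 190448) - 649780 = 271629 - 649780 = -378151)
(Y + 294870) + y(846, -1383) = (-378151 + 294870) + (-1178 + 846)/(-323 - 1383) = -83281 - 332/(-1706) = -83281 - 1/1706*(-332) = -83281 + 166/853 = -71038527/853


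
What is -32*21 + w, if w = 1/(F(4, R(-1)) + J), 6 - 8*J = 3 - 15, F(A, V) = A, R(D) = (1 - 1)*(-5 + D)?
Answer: -16796/25 ≈ -671.84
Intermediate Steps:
R(D) = 0 (R(D) = 0*(-5 + D) = 0)
J = 9/4 (J = ¾ - (3 - 15)/8 = ¾ - ⅛*(-12) = ¾ + 3/2 = 9/4 ≈ 2.2500)
w = 4/25 (w = 1/(4 + 9/4) = 1/(25/4) = 4/25 ≈ 0.16000)
-32*21 + w = -32*21 + 4/25 = -672 + 4/25 = -16796/25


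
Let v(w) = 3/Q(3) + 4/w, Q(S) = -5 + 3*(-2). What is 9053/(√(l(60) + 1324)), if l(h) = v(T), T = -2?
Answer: 9053*√159929/14539 ≈ 249.01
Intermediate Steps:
Q(S) = -11 (Q(S) = -5 - 6 = -11)
v(w) = -3/11 + 4/w (v(w) = 3/(-11) + 4/w = 3*(-1/11) + 4/w = -3/11 + 4/w)
l(h) = -25/11 (l(h) = -3/11 + 4/(-2) = -3/11 + 4*(-½) = -3/11 - 2 = -25/11)
9053/(√(l(60) + 1324)) = 9053/(√(-25/11 + 1324)) = 9053/(√(14539/11)) = 9053/((√159929/11)) = 9053*(√159929/14539) = 9053*√159929/14539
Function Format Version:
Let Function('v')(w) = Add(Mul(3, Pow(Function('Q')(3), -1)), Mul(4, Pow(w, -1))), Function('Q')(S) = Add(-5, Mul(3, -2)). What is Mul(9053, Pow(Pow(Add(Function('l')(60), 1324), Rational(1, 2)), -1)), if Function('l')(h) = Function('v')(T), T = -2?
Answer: Mul(Rational(9053, 14539), Pow(159929, Rational(1, 2))) ≈ 249.01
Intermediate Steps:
Function('Q')(S) = -11 (Function('Q')(S) = Add(-5, -6) = -11)
Function('v')(w) = Add(Rational(-3, 11), Mul(4, Pow(w, -1))) (Function('v')(w) = Add(Mul(3, Pow(-11, -1)), Mul(4, Pow(w, -1))) = Add(Mul(3, Rational(-1, 11)), Mul(4, Pow(w, -1))) = Add(Rational(-3, 11), Mul(4, Pow(w, -1))))
Function('l')(h) = Rational(-25, 11) (Function('l')(h) = Add(Rational(-3, 11), Mul(4, Pow(-2, -1))) = Add(Rational(-3, 11), Mul(4, Rational(-1, 2))) = Add(Rational(-3, 11), -2) = Rational(-25, 11))
Mul(9053, Pow(Pow(Add(Function('l')(60), 1324), Rational(1, 2)), -1)) = Mul(9053, Pow(Pow(Add(Rational(-25, 11), 1324), Rational(1, 2)), -1)) = Mul(9053, Pow(Pow(Rational(14539, 11), Rational(1, 2)), -1)) = Mul(9053, Pow(Mul(Rational(1, 11), Pow(159929, Rational(1, 2))), -1)) = Mul(9053, Mul(Rational(1, 14539), Pow(159929, Rational(1, 2)))) = Mul(Rational(9053, 14539), Pow(159929, Rational(1, 2)))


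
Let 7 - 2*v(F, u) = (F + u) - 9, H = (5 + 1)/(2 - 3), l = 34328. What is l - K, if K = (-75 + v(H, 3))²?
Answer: 120151/4 ≈ 30038.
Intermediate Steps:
H = -6 (H = 6/(-1) = 6*(-1) = -6)
v(F, u) = 8 - F/2 - u/2 (v(F, u) = 7/2 - ((F + u) - 9)/2 = 7/2 - (-9 + F + u)/2 = 7/2 + (9/2 - F/2 - u/2) = 8 - F/2 - u/2)
K = 17161/4 (K = (-75 + (8 - ½*(-6) - ½*3))² = (-75 + (8 + 3 - 3/2))² = (-75 + 19/2)² = (-131/2)² = 17161/4 ≈ 4290.3)
l - K = 34328 - 1*17161/4 = 34328 - 17161/4 = 120151/4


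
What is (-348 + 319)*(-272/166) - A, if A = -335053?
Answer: 27813343/83 ≈ 3.3510e+5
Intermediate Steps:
(-348 + 319)*(-272/166) - A = (-348 + 319)*(-272/166) - 1*(-335053) = -(-7888)/166 + 335053 = -29*(-136/83) + 335053 = 3944/83 + 335053 = 27813343/83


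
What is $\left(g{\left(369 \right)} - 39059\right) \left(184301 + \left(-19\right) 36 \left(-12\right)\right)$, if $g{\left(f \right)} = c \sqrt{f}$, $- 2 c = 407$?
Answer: $-7519209031 - \frac{235053489 \sqrt{41}}{2} \approx -8.2717 \cdot 10^{9}$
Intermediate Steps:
$c = - \frac{407}{2}$ ($c = \left(- \frac{1}{2}\right) 407 = - \frac{407}{2} \approx -203.5$)
$g{\left(f \right)} = - \frac{407 \sqrt{f}}{2}$
$\left(g{\left(369 \right)} - 39059\right) \left(184301 + \left(-19\right) 36 \left(-12\right)\right) = \left(- \frac{407 \sqrt{369}}{2} - 39059\right) \left(184301 + \left(-19\right) 36 \left(-12\right)\right) = \left(- \frac{407 \cdot 3 \sqrt{41}}{2} - 39059\right) \left(184301 - -8208\right) = \left(- \frac{1221 \sqrt{41}}{2} - 39059\right) \left(184301 + 8208\right) = \left(-39059 - \frac{1221 \sqrt{41}}{2}\right) 192509 = -7519209031 - \frac{235053489 \sqrt{41}}{2}$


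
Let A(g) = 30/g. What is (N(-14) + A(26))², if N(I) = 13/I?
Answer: 1681/33124 ≈ 0.050749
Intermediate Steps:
(N(-14) + A(26))² = (13/(-14) + 30/26)² = (13*(-1/14) + 30*(1/26))² = (-13/14 + 15/13)² = (41/182)² = 1681/33124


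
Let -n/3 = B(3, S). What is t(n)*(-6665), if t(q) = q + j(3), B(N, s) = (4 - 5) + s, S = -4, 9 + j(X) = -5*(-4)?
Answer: -173290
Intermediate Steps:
j(X) = 11 (j(X) = -9 - 5*(-4) = -9 + 20 = 11)
B(N, s) = -1 + s
n = 15 (n = -3*(-1 - 4) = -3*(-5) = 15)
t(q) = 11 + q (t(q) = q + 11 = 11 + q)
t(n)*(-6665) = (11 + 15)*(-6665) = 26*(-6665) = -173290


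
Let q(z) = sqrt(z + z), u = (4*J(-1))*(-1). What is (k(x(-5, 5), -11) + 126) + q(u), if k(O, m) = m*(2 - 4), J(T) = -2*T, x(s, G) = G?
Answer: 148 + 4*I ≈ 148.0 + 4.0*I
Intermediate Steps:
k(O, m) = -2*m (k(O, m) = m*(-2) = -2*m)
u = -8 (u = (4*(-2*(-1)))*(-1) = (4*2)*(-1) = 8*(-1) = -8)
q(z) = sqrt(2)*sqrt(z) (q(z) = sqrt(2*z) = sqrt(2)*sqrt(z))
(k(x(-5, 5), -11) + 126) + q(u) = (-2*(-11) + 126) + sqrt(2)*sqrt(-8) = (22 + 126) + sqrt(2)*(2*I*sqrt(2)) = 148 + 4*I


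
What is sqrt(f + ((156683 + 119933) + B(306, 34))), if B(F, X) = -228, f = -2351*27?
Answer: sqrt(212911) ≈ 461.42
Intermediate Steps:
f = -63477
sqrt(f + ((156683 + 119933) + B(306, 34))) = sqrt(-63477 + ((156683 + 119933) - 228)) = sqrt(-63477 + (276616 - 228)) = sqrt(-63477 + 276388) = sqrt(212911)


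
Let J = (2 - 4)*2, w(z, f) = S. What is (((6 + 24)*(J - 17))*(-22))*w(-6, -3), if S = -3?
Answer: -41580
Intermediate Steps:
w(z, f) = -3
J = -4 (J = -2*2 = -4)
(((6 + 24)*(J - 17))*(-22))*w(-6, -3) = (((6 + 24)*(-4 - 17))*(-22))*(-3) = ((30*(-21))*(-22))*(-3) = -630*(-22)*(-3) = 13860*(-3) = -41580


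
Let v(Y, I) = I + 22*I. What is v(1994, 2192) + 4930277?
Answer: 4980693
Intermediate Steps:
v(Y, I) = 23*I
v(1994, 2192) + 4930277 = 23*2192 + 4930277 = 50416 + 4930277 = 4980693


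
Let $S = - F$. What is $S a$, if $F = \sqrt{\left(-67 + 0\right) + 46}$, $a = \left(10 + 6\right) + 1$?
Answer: $- 17 i \sqrt{21} \approx - 77.904 i$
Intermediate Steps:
$a = 17$ ($a = 16 + 1 = 17$)
$F = i \sqrt{21}$ ($F = \sqrt{-67 + 46} = \sqrt{-21} = i \sqrt{21} \approx 4.5826 i$)
$S = - i \sqrt{21} \approx - 4.5826 i$
$S a = - i \sqrt{21} \cdot 17 = - 17 i \sqrt{21}$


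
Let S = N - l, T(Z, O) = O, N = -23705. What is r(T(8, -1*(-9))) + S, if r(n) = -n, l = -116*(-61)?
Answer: -30790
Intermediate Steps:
l = 7076
S = -30781 (S = -23705 - 1*7076 = -23705 - 7076 = -30781)
r(T(8, -1*(-9))) + S = -(-1)*(-9) - 30781 = -1*9 - 30781 = -9 - 30781 = -30790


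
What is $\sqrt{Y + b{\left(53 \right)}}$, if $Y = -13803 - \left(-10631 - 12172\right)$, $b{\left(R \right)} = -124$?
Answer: $2 \sqrt{2219} \approx 94.213$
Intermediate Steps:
$Y = 9000$ ($Y = -13803 - \left(-10631 - 12172\right) = -13803 - -22803 = -13803 + 22803 = 9000$)
$\sqrt{Y + b{\left(53 \right)}} = \sqrt{9000 - 124} = \sqrt{8876} = 2 \sqrt{2219}$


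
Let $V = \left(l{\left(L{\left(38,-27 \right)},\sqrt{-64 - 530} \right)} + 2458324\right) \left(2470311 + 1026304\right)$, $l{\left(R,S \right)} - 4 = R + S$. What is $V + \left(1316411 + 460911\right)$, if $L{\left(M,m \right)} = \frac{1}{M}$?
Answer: $\frac{326641480304211}{38} + 10489845 i \sqrt{66} \approx 8.5958 \cdot 10^{12} + 8.522 \cdot 10^{7} i$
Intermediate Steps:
$l{\left(R,S \right)} = 4 + R + S$ ($l{\left(R,S \right)} = 4 + \left(R + S\right) = 4 + R + S$)
$V = \frac{326641412765975}{38} + 10489845 i \sqrt{66}$ ($V = \left(\left(4 + \frac{1}{38} + \sqrt{-64 - 530}\right) + 2458324\right) \left(2470311 + 1026304\right) = \left(\left(4 + \frac{1}{38} + \sqrt{-594}\right) + 2458324\right) 3496615 = \left(\left(4 + \frac{1}{38} + 3 i \sqrt{66}\right) + 2458324\right) 3496615 = \left(\left(\frac{153}{38} + 3 i \sqrt{66}\right) + 2458324\right) 3496615 = \left(\frac{93416465}{38} + 3 i \sqrt{66}\right) 3496615 = \frac{326641412765975}{38} + 10489845 i \sqrt{66} \approx 8.5958 \cdot 10^{12} + 8.522 \cdot 10^{7} i$)
$V + \left(1316411 + 460911\right) = \left(\frac{326641412765975}{38} + 10489845 i \sqrt{66}\right) + \left(1316411 + 460911\right) = \left(\frac{326641412765975}{38} + 10489845 i \sqrt{66}\right) + 1777322 = \frac{326641480304211}{38} + 10489845 i \sqrt{66}$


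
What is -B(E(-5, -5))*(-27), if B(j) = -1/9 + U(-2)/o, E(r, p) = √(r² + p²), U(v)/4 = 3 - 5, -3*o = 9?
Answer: 69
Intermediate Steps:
o = -3 (o = -⅓*9 = -3)
U(v) = -8 (U(v) = 4*(3 - 5) = 4*(-2) = -8)
E(r, p) = √(p² + r²)
B(j) = 23/9 (B(j) = -1/9 - 8/(-3) = -1*⅑ - 8*(-⅓) = -⅑ + 8/3 = 23/9)
-B(E(-5, -5))*(-27) = -23*(-27)/9 = -1*(-69) = 69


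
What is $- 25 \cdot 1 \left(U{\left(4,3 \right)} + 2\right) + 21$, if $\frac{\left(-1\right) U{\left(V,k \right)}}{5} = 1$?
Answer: $96$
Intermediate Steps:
$U{\left(V,k \right)} = -5$ ($U{\left(V,k \right)} = \left(-5\right) 1 = -5$)
$- 25 \cdot 1 \left(U{\left(4,3 \right)} + 2\right) + 21 = - 25 \cdot 1 \left(-5 + 2\right) + 21 = - 25 \cdot 1 \left(-3\right) + 21 = \left(-25\right) \left(-3\right) + 21 = 75 + 21 = 96$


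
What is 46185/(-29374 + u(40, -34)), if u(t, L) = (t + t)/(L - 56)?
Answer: -415665/264374 ≈ -1.5723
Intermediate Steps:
u(t, L) = 2*t/(-56 + L) (u(t, L) = (2*t)/(-56 + L) = 2*t/(-56 + L))
46185/(-29374 + u(40, -34)) = 46185/(-29374 + 2*40/(-56 - 34)) = 46185/(-29374 + 2*40/(-90)) = 46185/(-29374 + 2*40*(-1/90)) = 46185/(-29374 - 8/9) = 46185/(-264374/9) = 46185*(-9/264374) = -415665/264374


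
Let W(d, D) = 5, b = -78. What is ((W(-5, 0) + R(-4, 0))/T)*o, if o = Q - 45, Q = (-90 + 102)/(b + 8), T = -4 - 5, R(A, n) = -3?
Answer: 1054/105 ≈ 10.038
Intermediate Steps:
T = -9
Q = -6/35 (Q = (-90 + 102)/(-78 + 8) = 12/(-70) = 12*(-1/70) = -6/35 ≈ -0.17143)
o = -1581/35 (o = -6/35 - 45 = -1581/35 ≈ -45.171)
((W(-5, 0) + R(-4, 0))/T)*o = ((5 - 3)/(-9))*(-1581/35) = (2*(-⅑))*(-1581/35) = -2/9*(-1581/35) = 1054/105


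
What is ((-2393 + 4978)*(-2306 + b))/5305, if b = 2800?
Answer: 255398/1061 ≈ 240.71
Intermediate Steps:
((-2393 + 4978)*(-2306 + b))/5305 = ((-2393 + 4978)*(-2306 + 2800))/5305 = (2585*494)*(1/5305) = 1276990*(1/5305) = 255398/1061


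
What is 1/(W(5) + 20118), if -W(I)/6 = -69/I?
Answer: 5/101004 ≈ 4.9503e-5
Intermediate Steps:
W(I) = 414/I (W(I) = -(-414)/I = 414/I)
1/(W(5) + 20118) = 1/(414/5 + 20118) = 1/(101004/5) = 5/101004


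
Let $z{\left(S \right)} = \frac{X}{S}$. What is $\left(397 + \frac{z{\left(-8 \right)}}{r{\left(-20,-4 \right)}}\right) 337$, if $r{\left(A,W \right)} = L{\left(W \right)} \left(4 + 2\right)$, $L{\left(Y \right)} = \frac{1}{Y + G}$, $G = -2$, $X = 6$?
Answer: $\frac{536167}{4} \approx 1.3404 \cdot 10^{5}$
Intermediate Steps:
$L{\left(Y \right)} = \frac{1}{-2 + Y}$ ($L{\left(Y \right)} = \frac{1}{Y - 2} = \frac{1}{-2 + Y}$)
$r{\left(A,W \right)} = \frac{6}{-2 + W}$ ($r{\left(A,W \right)} = \frac{4 + 2}{-2 + W} = \frac{1}{-2 + W} 6 = \frac{6}{-2 + W}$)
$z{\left(S \right)} = \frac{6}{S}$
$\left(397 + \frac{z{\left(-8 \right)}}{r{\left(-20,-4 \right)}}\right) 337 = \left(397 + \frac{6 \frac{1}{-8}}{6 \frac{1}{-2 - 4}}\right) 337 = \left(397 + \frac{6 \left(- \frac{1}{8}\right)}{6 \frac{1}{-6}}\right) 337 = \left(397 - \frac{3}{4 \cdot 6 \left(- \frac{1}{6}\right)}\right) 337 = \left(397 - \frac{3}{4 \left(-1\right)}\right) 337 = \left(397 - - \frac{3}{4}\right) 337 = \left(397 + \frac{3}{4}\right) 337 = \frac{1591}{4} \cdot 337 = \frac{536167}{4}$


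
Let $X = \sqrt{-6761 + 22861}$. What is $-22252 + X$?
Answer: $-22252 + 10 \sqrt{161} \approx -22125.0$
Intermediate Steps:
$X = 10 \sqrt{161}$ ($X = \sqrt{16100} = 10 \sqrt{161} \approx 126.89$)
$-22252 + X = -22252 + 10 \sqrt{161}$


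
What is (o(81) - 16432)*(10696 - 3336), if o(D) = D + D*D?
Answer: -72054400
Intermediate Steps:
o(D) = D + D²
(o(81) - 16432)*(10696 - 3336) = (81*(1 + 81) - 16432)*(10696 - 3336) = (81*82 - 16432)*7360 = (6642 - 16432)*7360 = -9790*7360 = -72054400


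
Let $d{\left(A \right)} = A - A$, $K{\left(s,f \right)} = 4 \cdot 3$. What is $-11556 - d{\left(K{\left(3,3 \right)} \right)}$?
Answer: $-11556$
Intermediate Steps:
$K{\left(s,f \right)} = 12$
$d{\left(A \right)} = 0$
$-11556 - d{\left(K{\left(3,3 \right)} \right)} = -11556 - 0 = -11556 + 0 = -11556$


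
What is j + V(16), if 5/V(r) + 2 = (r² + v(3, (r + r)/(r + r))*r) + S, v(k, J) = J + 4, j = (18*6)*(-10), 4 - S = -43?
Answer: -411475/381 ≈ -1080.0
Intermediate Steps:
S = 47 (S = 4 - 1*(-43) = 4 + 43 = 47)
j = -1080 (j = 108*(-10) = -1080)
v(k, J) = 4 + J
V(r) = 5/(45 + r² + 5*r) (V(r) = 5/(-2 + ((r² + (4 + (r + r)/(r + r))*r) + 47)) = 5/(-2 + ((r² + (4 + (2*r)/((2*r)))*r) + 47)) = 5/(-2 + ((r² + (4 + (2*r)*(1/(2*r)))*r) + 47)) = 5/(-2 + ((r² + (4 + 1)*r) + 47)) = 5/(-2 + ((r² + 5*r) + 47)) = 5/(-2 + (47 + r² + 5*r)) = 5/(45 + r² + 5*r))
j + V(16) = -1080 + 5/(45 + 16² + 5*16) = -1080 + 5/(45 + 256 + 80) = -1080 + 5/381 = -411475/381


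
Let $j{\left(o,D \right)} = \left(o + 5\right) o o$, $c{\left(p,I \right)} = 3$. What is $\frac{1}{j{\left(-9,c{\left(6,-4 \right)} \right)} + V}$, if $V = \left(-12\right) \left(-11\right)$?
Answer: $- \frac{1}{192} \approx -0.0052083$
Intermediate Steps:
$j{\left(o,D \right)} = o^{2} \left(5 + o\right)$ ($j{\left(o,D \right)} = \left(5 + o\right) o o = o \left(5 + o\right) o = o^{2} \left(5 + o\right)$)
$V = 132$
$\frac{1}{j{\left(-9,c{\left(6,-4 \right)} \right)} + V} = \frac{1}{\left(-9\right)^{2} \left(5 - 9\right) + 132} = \frac{1}{81 \left(-4\right) + 132} = \frac{1}{-324 + 132} = \frac{1}{-192} = - \frac{1}{192}$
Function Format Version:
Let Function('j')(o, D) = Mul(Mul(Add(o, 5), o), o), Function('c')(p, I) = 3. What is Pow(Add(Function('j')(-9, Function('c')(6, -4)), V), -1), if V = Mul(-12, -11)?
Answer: Rational(-1, 192) ≈ -0.0052083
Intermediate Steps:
Function('j')(o, D) = Mul(Pow(o, 2), Add(5, o)) (Function('j')(o, D) = Mul(Mul(Add(5, o), o), o) = Mul(Mul(o, Add(5, o)), o) = Mul(Pow(o, 2), Add(5, o)))
V = 132
Pow(Add(Function('j')(-9, Function('c')(6, -4)), V), -1) = Pow(Add(Mul(Pow(-9, 2), Add(5, -9)), 132), -1) = Pow(Add(Mul(81, -4), 132), -1) = Pow(Add(-324, 132), -1) = Pow(-192, -1) = Rational(-1, 192)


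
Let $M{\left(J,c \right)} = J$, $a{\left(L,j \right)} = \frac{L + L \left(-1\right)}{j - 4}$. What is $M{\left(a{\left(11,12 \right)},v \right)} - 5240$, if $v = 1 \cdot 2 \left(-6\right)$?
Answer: $-5240$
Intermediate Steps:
$a{\left(L,j \right)} = 0$ ($a{\left(L,j \right)} = \frac{L - L}{-4 + j} = \frac{0}{-4 + j} = 0$)
$v = -12$ ($v = 2 \left(-6\right) = -12$)
$M{\left(a{\left(11,12 \right)},v \right)} - 5240 = 0 - 5240 = -5240$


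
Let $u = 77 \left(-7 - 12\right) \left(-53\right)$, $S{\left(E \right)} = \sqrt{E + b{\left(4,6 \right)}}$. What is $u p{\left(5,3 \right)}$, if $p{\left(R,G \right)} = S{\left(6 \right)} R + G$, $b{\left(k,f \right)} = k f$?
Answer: $232617 + 387695 \sqrt{30} \approx 2.3561 \cdot 10^{6}$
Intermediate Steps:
$b{\left(k,f \right)} = f k$
$S{\left(E \right)} = \sqrt{24 + E}$ ($S{\left(E \right)} = \sqrt{E + 6 \cdot 4} = \sqrt{E + 24} = \sqrt{24 + E}$)
$p{\left(R,G \right)} = G + R \sqrt{30}$ ($p{\left(R,G \right)} = \sqrt{24 + 6} R + G = \sqrt{30} R + G = R \sqrt{30} + G = G + R \sqrt{30}$)
$u = 77539$ ($u = 77 \left(-19\right) \left(-53\right) = \left(-1463\right) \left(-53\right) = 77539$)
$u p{\left(5,3 \right)} = 77539 \left(3 + 5 \sqrt{30}\right) = 232617 + 387695 \sqrt{30}$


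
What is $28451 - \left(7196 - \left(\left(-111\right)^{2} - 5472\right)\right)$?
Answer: $28104$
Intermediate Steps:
$28451 - \left(7196 - \left(\left(-111\right)^{2} - 5472\right)\right) = 28451 - \left(7196 - \left(12321 - 5472\right)\right) = 28451 - \left(7196 - 6849\right) = 28451 - 347 = 28104$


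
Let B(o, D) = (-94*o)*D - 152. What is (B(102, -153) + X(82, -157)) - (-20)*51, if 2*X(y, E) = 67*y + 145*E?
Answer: 2918393/2 ≈ 1.4592e+6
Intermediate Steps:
B(o, D) = -152 - 94*D*o (B(o, D) = -94*D*o - 152 = -152 - 94*D*o)
X(y, E) = 67*y/2 + 145*E/2 (X(y, E) = (67*y + 145*E)/2 = 67*y/2 + 145*E/2)
(B(102, -153) + X(82, -157)) - (-20)*51 = ((-152 - 94*(-153)*102) + ((67/2)*82 + (145/2)*(-157))) - (-20)*51 = ((-152 + 1466964) + (2747 - 22765/2)) - 20*(-51) = (1466812 - 17271/2) + 1020 = 2916353/2 + 1020 = 2918393/2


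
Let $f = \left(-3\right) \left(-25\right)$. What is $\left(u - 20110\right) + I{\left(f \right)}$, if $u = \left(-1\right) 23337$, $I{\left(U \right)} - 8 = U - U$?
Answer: $-43439$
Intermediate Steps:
$f = 75$
$I{\left(U \right)} = 8$ ($I{\left(U \right)} = 8 + \left(U - U\right) = 8 + 0 = 8$)
$u = -23337$
$\left(u - 20110\right) + I{\left(f \right)} = \left(-23337 - 20110\right) + 8 = -43447 + 8 = -43439$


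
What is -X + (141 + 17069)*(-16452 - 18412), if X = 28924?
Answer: -600038364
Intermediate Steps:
-X + (141 + 17069)*(-16452 - 18412) = -1*28924 + (141 + 17069)*(-16452 - 18412) = -28924 + 17210*(-34864) = -28924 - 600009440 = -600038364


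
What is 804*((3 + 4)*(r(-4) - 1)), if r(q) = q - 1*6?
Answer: -61908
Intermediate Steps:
r(q) = -6 + q (r(q) = q - 6 = -6 + q)
804*((3 + 4)*(r(-4) - 1)) = 804*((3 + 4)*((-6 - 4) - 1)) = 804*(7*(-10 - 1)) = 804*(7*(-11)) = 804*(-77) = -61908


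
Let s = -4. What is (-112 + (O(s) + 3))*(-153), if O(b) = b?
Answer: 17289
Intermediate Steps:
(-112 + (O(s) + 3))*(-153) = (-112 + (-4 + 3))*(-153) = (-112 - 1)*(-153) = -113*(-153) = 17289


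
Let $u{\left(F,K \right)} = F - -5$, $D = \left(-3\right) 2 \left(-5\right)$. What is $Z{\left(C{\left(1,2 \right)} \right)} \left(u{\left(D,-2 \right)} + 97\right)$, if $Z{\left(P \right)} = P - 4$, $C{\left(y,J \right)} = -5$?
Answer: $-1188$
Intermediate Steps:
$D = 30$ ($D = \left(-6\right) \left(-5\right) = 30$)
$u{\left(F,K \right)} = 5 + F$ ($u{\left(F,K \right)} = F + 5 = 5 + F$)
$Z{\left(P \right)} = -4 + P$
$Z{\left(C{\left(1,2 \right)} \right)} \left(u{\left(D,-2 \right)} + 97\right) = \left(-4 - 5\right) \left(\left(5 + 30\right) + 97\right) = - 9 \left(35 + 97\right) = \left(-9\right) 132 = -1188$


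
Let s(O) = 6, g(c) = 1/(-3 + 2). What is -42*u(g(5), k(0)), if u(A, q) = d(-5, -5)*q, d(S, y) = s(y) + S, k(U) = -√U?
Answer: 0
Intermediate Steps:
g(c) = -1 (g(c) = 1/(-1) = -1)
d(S, y) = 6 + S
u(A, q) = q (u(A, q) = (6 - 5)*q = 1*q = q)
-42*u(g(5), k(0)) = -(-42)*√0 = -(-42)*0 = -42*0 = 0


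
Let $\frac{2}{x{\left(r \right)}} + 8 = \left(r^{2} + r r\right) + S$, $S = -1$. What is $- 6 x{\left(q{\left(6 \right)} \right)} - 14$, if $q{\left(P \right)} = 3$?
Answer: $- \frac{46}{3} \approx -15.333$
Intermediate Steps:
$x{\left(r \right)} = \frac{2}{-9 + 2 r^{2}}$ ($x{\left(r \right)} = \frac{2}{-8 - \left(1 - r^{2} - r r\right)} = \frac{2}{-8 + \left(\left(r^{2} + r^{2}\right) - 1\right)} = \frac{2}{-8 + \left(2 r^{2} - 1\right)} = \frac{2}{-8 + \left(-1 + 2 r^{2}\right)} = \frac{2}{-9 + 2 r^{2}}$)
$- 6 x{\left(q{\left(6 \right)} \right)} - 14 = - 6 \frac{2}{-9 + 2 \cdot 3^{2}} - 14 = - 6 \frac{2}{-9 + 2 \cdot 9} - 14 = - 6 \frac{2}{-9 + 18} - 14 = - 6 \cdot \frac{2}{9} - 14 = - 6 \cdot 2 \cdot \frac{1}{9} - 14 = \left(-6\right) \frac{2}{9} - 14 = - \frac{4}{3} - 14 = - \frac{46}{3}$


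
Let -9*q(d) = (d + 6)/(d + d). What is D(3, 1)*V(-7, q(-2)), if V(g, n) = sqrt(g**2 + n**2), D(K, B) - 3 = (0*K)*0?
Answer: sqrt(3970)/3 ≈ 21.003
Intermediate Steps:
q(d) = -(6 + d)/(18*d) (q(d) = -(d + 6)/(9*(d + d)) = -(6 + d)/(9*(2*d)) = -(6 + d)*1/(2*d)/9 = -(6 + d)/(18*d))
D(K, B) = 3 (D(K, B) = 3 + (0*K)*0 = 3 + 0*0 = 3 + 0 = 3)
D(3, 1)*V(-7, q(-2)) = 3*sqrt((-7)**2 + ((1/18)*(-6 - 1*(-2))/(-2))**2) = 3*sqrt(49 + ((1/18)*(-1/2)*(-6 + 2))**2) = 3*sqrt(49 + ((1/18)*(-1/2)*(-4))**2) = 3*sqrt(49 + (1/9)**2) = 3*sqrt(49 + 1/81) = 3*sqrt(3970/81) = 3*(sqrt(3970)/9) = sqrt(3970)/3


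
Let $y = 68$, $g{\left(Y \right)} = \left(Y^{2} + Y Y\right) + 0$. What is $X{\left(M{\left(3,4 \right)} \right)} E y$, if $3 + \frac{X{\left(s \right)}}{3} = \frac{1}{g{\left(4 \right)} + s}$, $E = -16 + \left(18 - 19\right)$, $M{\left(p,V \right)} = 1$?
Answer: $\frac{113288}{11} \approx 10299.0$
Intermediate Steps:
$E = -17$ ($E = -16 - 1 = -17$)
$g{\left(Y \right)} = 2 Y^{2}$ ($g{\left(Y \right)} = \left(Y^{2} + Y^{2}\right) + 0 = 2 Y^{2} + 0 = 2 Y^{2}$)
$X{\left(s \right)} = -9 + \frac{3}{32 + s}$ ($X{\left(s \right)} = -9 + \frac{3}{2 \cdot 4^{2} + s} = -9 + \frac{3}{2 \cdot 16 + s} = -9 + \frac{3}{32 + s}$)
$X{\left(M{\left(3,4 \right)} \right)} E y = \frac{3 \left(-95 - 3\right)}{32 + 1} \left(-17\right) 68 = \frac{3 \left(-95 - 3\right)}{33} \left(-17\right) 68 = 3 \cdot \frac{1}{33} \left(-98\right) \left(-17\right) 68 = \left(- \frac{98}{11}\right) \left(-17\right) 68 = \frac{1666}{11} \cdot 68 = \frac{113288}{11}$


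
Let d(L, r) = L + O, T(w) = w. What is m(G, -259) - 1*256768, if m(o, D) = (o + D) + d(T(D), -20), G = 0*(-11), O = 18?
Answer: -257268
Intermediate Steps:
G = 0
d(L, r) = 18 + L (d(L, r) = L + 18 = 18 + L)
m(o, D) = 18 + o + 2*D (m(o, D) = (o + D) + (18 + D) = (D + o) + (18 + D) = 18 + o + 2*D)
m(G, -259) - 1*256768 = (18 + 0 + 2*(-259)) - 1*256768 = (18 + 0 - 518) - 256768 = -500 - 256768 = -257268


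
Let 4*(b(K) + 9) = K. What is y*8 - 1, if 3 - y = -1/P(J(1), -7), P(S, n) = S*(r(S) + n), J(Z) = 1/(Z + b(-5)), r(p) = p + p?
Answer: 8879/267 ≈ 33.255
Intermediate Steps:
b(K) = -9 + K/4
r(p) = 2*p
J(Z) = 1/(-41/4 + Z) (J(Z) = 1/(Z + (-9 + (¼)*(-5))) = 1/(Z + (-9 - 5/4)) = 1/(Z - 41/4) = 1/(-41/4 + Z))
P(S, n) = S*(n + 2*S) (P(S, n) = S*(2*S + n) = S*(n + 2*S))
y = 4573/1068 (y = 3 - (-1)/((4/(-41 + 4*1))*(-7 + 2*(4/(-41 + 4*1)))) = 3 - (-1)/((4/(-41 + 4))*(-7 + 2*(4/(-41 + 4)))) = 3 - (-1)/((4/(-37))*(-7 + 2*(4/(-37)))) = 3 - (-1)/((4*(-1/37))*(-7 + 2*(4*(-1/37)))) = 3 - (-1)/((-4*(-7 + 2*(-4/37))/37)) = 3 - (-1)/((-4*(-7 - 8/37)/37)) = 3 - (-1)/((-4/37*(-267/37))) = 3 - (-1)/1068/1369 = 3 - (-1)*1369/1068 = 3 - 1*(-1369/1068) = 3 + 1369/1068 = 4573/1068 ≈ 4.2818)
y*8 - 1 = (4573/1068)*8 - 1 = 9146/267 - 1 = 8879/267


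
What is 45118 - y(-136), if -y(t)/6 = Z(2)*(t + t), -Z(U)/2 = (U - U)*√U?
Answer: 45118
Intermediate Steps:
Z(U) = 0 (Z(U) = -2*(U - U)*√U = -0*√U = -2*0 = 0)
y(t) = 0 (y(t) = -0*(t + t) = -0*2*t = -6*0 = 0)
45118 - y(-136) = 45118 - 1*0 = 45118 + 0 = 45118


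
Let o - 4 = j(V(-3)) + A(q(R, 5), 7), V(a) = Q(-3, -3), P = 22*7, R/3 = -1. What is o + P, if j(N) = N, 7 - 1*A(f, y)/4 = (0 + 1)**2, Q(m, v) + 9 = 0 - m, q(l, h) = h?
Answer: 176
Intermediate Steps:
R = -3 (R = 3*(-1) = -3)
P = 154
Q(m, v) = -9 - m (Q(m, v) = -9 + (0 - m) = -9 - m)
V(a) = -6 (V(a) = -9 - 1*(-3) = -9 + 3 = -6)
A(f, y) = 24 (A(f, y) = 28 - 4*(0 + 1)**2 = 28 - 4*1**2 = 28 - 4*1 = 28 - 4 = 24)
o = 22 (o = 4 + (-6 + 24) = 4 + 18 = 22)
o + P = 22 + 154 = 176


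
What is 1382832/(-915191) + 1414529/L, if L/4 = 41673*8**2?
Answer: -13457885821577/9763521163008 ≈ -1.3784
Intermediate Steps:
L = 10668288 (L = 4*(41673*8**2) = 4*(41673*64) = 4*2667072 = 10668288)
1382832/(-915191) + 1414529/L = 1382832/(-915191) + 1414529/10668288 = 1382832*(-1/915191) + 1414529*(1/10668288) = -1382832/915191 + 1414529/10668288 = -13457885821577/9763521163008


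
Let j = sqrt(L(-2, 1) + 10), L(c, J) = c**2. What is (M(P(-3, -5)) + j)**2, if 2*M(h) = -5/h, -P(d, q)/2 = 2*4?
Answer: 14361/1024 + 5*sqrt(14)/16 ≈ 15.194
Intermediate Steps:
P(d, q) = -16 (P(d, q) = -4*4 = -2*8 = -16)
M(h) = -5/(2*h) (M(h) = (-5/h)/2 = -5/(2*h))
j = sqrt(14) (j = sqrt((-2)**2 + 10) = sqrt(4 + 10) = sqrt(14) ≈ 3.7417)
(M(P(-3, -5)) + j)**2 = (-5/2/(-16) + sqrt(14))**2 = (-5/2*(-1/16) + sqrt(14))**2 = (5/32 + sqrt(14))**2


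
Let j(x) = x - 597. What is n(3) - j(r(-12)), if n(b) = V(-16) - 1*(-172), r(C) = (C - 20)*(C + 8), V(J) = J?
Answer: 625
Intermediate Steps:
r(C) = (-20 + C)*(8 + C)
j(x) = -597 + x
n(b) = 156 (n(b) = -16 - 1*(-172) = -16 + 172 = 156)
n(3) - j(r(-12)) = 156 - (-597 + (-160 + (-12)² - 12*(-12))) = 156 - (-597 + (-160 + 144 + 144)) = 156 - (-597 + 128) = 156 - 1*(-469) = 156 + 469 = 625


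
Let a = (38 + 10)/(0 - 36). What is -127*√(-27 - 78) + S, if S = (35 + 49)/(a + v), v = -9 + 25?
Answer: 63/11 - 127*I*√105 ≈ 5.7273 - 1301.4*I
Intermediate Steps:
v = 16
a = -4/3 (a = 48/(-36) = 48*(-1/36) = -4/3 ≈ -1.3333)
S = 63/11 (S = (35 + 49)/(-4/3 + 16) = 84/(44/3) = 84*(3/44) = 63/11 ≈ 5.7273)
-127*√(-27 - 78) + S = -127*√(-27 - 78) + 63/11 = -127*I*√105 + 63/11 = 63/11 - 127*I*√105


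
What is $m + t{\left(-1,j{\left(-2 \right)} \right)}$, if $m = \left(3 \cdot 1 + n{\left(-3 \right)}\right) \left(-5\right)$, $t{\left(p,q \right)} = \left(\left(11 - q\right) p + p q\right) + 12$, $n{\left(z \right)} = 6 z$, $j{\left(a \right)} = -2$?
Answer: $76$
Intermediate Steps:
$t{\left(p,q \right)} = 12 + p q + p \left(11 - q\right)$ ($t{\left(p,q \right)} = \left(p \left(11 - q\right) + p q\right) + 12 = \left(p q + p \left(11 - q\right)\right) + 12 = 12 + p q + p \left(11 - q\right)$)
$m = 75$ ($m = \left(3 \cdot 1 + 6 \left(-3\right)\right) \left(-5\right) = \left(3 - 18\right) \left(-5\right) = \left(-15\right) \left(-5\right) = 75$)
$m + t{\left(-1,j{\left(-2 \right)} \right)} = 75 + \left(12 + 11 \left(-1\right)\right) = 75 + \left(12 - 11\right) = 75 + 1 = 76$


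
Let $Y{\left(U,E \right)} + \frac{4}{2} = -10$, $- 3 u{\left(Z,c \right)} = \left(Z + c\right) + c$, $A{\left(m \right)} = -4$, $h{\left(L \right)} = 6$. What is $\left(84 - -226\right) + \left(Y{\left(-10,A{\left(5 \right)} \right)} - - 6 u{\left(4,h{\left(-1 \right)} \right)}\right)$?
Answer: $266$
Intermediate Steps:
$u{\left(Z,c \right)} = - \frac{2 c}{3} - \frac{Z}{3}$ ($u{\left(Z,c \right)} = - \frac{\left(Z + c\right) + c}{3} = - \frac{Z + 2 c}{3} = - \frac{2 c}{3} - \frac{Z}{3}$)
$Y{\left(U,E \right)} = -12$ ($Y{\left(U,E \right)} = -2 - 10 = -12$)
$\left(84 - -226\right) + \left(Y{\left(-10,A{\left(5 \right)} \right)} - - 6 u{\left(4,h{\left(-1 \right)} \right)}\right) = \left(84 - -226\right) - \left(12 - 6 \left(\left(- \frac{2}{3}\right) 6 - \frac{4}{3}\right)\right) = \left(84 + 226\right) - \left(12 - 6 \left(-4 - \frac{4}{3}\right)\right) = 310 - \left(12 - -32\right) = 310 - 44 = 266$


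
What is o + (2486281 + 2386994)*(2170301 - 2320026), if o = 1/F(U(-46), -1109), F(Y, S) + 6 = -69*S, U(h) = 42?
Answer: -55829253868678124/76515 ≈ -7.2965e+11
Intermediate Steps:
F(Y, S) = -6 - 69*S
o = 1/76515 (o = 1/(-6 - 69*(-1109)) = 1/(-6 + 76521) = 1/76515 ≈ 1.3069e-5)
o + (2486281 + 2386994)*(2170301 - 2320026) = 1/76515 + (2486281 + 2386994)*(2170301 - 2320026) = 1/76515 + 4873275*(-149725) = 1/76515 - 729651099375 = -55829253868678124/76515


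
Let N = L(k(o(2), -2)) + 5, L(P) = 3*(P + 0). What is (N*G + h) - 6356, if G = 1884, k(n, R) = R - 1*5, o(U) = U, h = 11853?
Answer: -24647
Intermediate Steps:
k(n, R) = -5 + R (k(n, R) = R - 5 = -5 + R)
L(P) = 3*P
N = -16 (N = 3*(-5 - 2) + 5 = 3*(-7) + 5 = -21 + 5 = -16)
(N*G + h) - 6356 = (-16*1884 + 11853) - 6356 = (-30144 + 11853) - 6356 = -18291 - 6356 = -24647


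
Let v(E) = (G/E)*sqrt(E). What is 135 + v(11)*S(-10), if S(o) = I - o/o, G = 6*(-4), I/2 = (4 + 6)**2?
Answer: 135 - 4776*sqrt(11)/11 ≈ -1305.0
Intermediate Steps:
I = 200 (I = 2*(4 + 6)**2 = 2*10**2 = 2*100 = 200)
G = -24
S(o) = 199 (S(o) = 200 - o/o = 200 - 1*1 = 200 - 1 = 199)
v(E) = -24/sqrt(E) (v(E) = (-24/E)*sqrt(E) = -24/sqrt(E))
135 + v(11)*S(-10) = 135 - 24*sqrt(11)/11*199 = 135 - 4776*sqrt(11)/11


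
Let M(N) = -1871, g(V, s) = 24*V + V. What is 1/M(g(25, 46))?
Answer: -1/1871 ≈ -0.00053447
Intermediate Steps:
g(V, s) = 25*V
1/M(g(25, 46)) = 1/(-1871) = -1/1871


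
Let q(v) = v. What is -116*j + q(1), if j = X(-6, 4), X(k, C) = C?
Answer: -463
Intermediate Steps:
j = 4
-116*j + q(1) = -116*4 + 1 = -464 + 1 = -463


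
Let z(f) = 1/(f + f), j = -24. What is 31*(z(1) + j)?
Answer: -1457/2 ≈ -728.50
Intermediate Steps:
z(f) = 1/(2*f)
31*(z(1) + j) = 31*((½)/1 - 24) = 31*((½)*1 - 24) = 31*(½ - 24) = 31*(-47/2) = -1457/2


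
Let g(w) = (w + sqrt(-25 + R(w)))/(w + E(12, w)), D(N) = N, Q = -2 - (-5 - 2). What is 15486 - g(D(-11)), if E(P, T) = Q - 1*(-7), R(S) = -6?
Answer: 15497 - I*sqrt(31) ≈ 15497.0 - 5.5678*I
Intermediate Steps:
Q = 5 (Q = -2 - 1*(-7) = -2 + 7 = 5)
E(P, T) = 12 (E(P, T) = 5 - 1*(-7) = 5 + 7 = 12)
g(w) = (w + I*sqrt(31))/(12 + w) (g(w) = (w + sqrt(-25 - 6))/(w + 12) = (w + sqrt(-31))/(12 + w) = (w + I*sqrt(31))/(12 + w))
15486 - g(D(-11)) = 15486 - (-11 + I*sqrt(31))/(12 - 11) = 15486 - (-11 + I*sqrt(31))/1 = 15486 - (-11 + I*sqrt(31)) = 15486 + (11 - I*sqrt(31)) = 15497 - I*sqrt(31)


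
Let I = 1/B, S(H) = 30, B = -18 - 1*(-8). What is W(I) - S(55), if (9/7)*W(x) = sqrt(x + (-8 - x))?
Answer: -30 + 14*I*sqrt(2)/9 ≈ -30.0 + 2.1999*I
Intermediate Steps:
B = -10 (B = -18 + 8 = -10)
I = -1/10 (I = 1/(-10) = -1/10 ≈ -0.10000)
W(x) = 14*I*sqrt(2)/9 (W(x) = 7*sqrt(x + (-8 - x))/9 = 7*sqrt(-8)/9 = 7*(2*I*sqrt(2))/9 = 14*I*sqrt(2)/9)
W(I) - S(55) = 14*I*sqrt(2)/9 - 1*30 = 14*I*sqrt(2)/9 - 30 = -30 + 14*I*sqrt(2)/9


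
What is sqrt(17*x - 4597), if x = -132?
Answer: I*sqrt(6841) ≈ 82.71*I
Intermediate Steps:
sqrt(17*x - 4597) = sqrt(17*(-132) - 4597) = sqrt(-2244 - 4597) = sqrt(-6841) = I*sqrt(6841)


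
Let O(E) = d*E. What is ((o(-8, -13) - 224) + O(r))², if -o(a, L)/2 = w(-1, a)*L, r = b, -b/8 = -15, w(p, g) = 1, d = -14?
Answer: 3526884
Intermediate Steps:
b = 120 (b = -8*(-15) = 120)
r = 120
o(a, L) = -2*L
O(E) = -14*E
((o(-8, -13) - 224) + O(r))² = ((-2*(-13) - 224) - 14*120)² = ((26 - 224) - 1680)² = (-198 - 1680)² = (-1878)² = 3526884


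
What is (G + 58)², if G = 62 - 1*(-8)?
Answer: 16384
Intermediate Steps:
G = 70 (G = 62 + 8 = 70)
(G + 58)² = (70 + 58)² = 128² = 16384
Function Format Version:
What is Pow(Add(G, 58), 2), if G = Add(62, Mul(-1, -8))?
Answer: 16384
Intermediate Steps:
G = 70 (G = Add(62, 8) = 70)
Pow(Add(G, 58), 2) = Pow(Add(70, 58), 2) = Pow(128, 2) = 16384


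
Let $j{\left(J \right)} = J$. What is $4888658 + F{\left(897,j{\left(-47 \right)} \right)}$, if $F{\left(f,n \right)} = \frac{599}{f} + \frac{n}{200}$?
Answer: $\frac{877025322841}{179400} \approx 4.8887 \cdot 10^{6}$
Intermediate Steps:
$F{\left(f,n \right)} = \frac{599}{f} + \frac{n}{200}$ ($F{\left(f,n \right)} = \frac{599}{f} + n \frac{1}{200} = \frac{599}{f} + \frac{n}{200}$)
$4888658 + F{\left(897,j{\left(-47 \right)} \right)} = 4888658 + \left(\frac{599}{897} + \frac{1}{200} \left(-47\right)\right) = 4888658 + \left(599 \cdot \frac{1}{897} - \frac{47}{200}\right) = 4888658 + \left(\frac{599}{897} - \frac{47}{200}\right) = 4888658 + \frac{77641}{179400} = \frac{877025322841}{179400}$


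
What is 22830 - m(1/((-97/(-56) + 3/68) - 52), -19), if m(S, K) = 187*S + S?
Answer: 1091749766/47813 ≈ 22834.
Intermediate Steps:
m(S, K) = 188*S
22830 - m(1/((-97/(-56) + 3/68) - 52), -19) = 22830 - 188/((-97/(-56) + 3/68) - 52) = 22830 - 188/((-97*(-1/56) + 3*(1/68)) - 52) = 22830 - 188/((97/56 + 3/68) - 52) = 22830 - 188/(1691/952 - 52) = 22830 - 188/(-47813/952) = 22830 - 188*(-952)/47813 = 22830 - 1*(-178976/47813) = 22830 + 178976/47813 = 1091749766/47813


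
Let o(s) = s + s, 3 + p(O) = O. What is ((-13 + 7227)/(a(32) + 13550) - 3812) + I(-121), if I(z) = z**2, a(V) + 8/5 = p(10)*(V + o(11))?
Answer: 377040499/34816 ≈ 10830.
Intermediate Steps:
p(O) = -3 + O
o(s) = 2*s
a(V) = 762/5 + 7*V (a(V) = -8/5 + (-3 + 10)*(V + 2*11) = -8/5 + 7*(V + 22) = -8/5 + 7*(22 + V) = -8/5 + (154 + 7*V) = 762/5 + 7*V)
((-13 + 7227)/(a(32) + 13550) - 3812) + I(-121) = ((-13 + 7227)/((762/5 + 7*32) + 13550) - 3812) + (-121)**2 = (7214/((762/5 + 224) + 13550) - 3812) + 14641 = (7214/(1882/5 + 13550) - 3812) + 14641 = (7214/(69632/5) - 3812) + 14641 = (7214*(5/69632) - 3812) + 14641 = (18035/34816 - 3812) + 14641 = -132700557/34816 + 14641 = 377040499/34816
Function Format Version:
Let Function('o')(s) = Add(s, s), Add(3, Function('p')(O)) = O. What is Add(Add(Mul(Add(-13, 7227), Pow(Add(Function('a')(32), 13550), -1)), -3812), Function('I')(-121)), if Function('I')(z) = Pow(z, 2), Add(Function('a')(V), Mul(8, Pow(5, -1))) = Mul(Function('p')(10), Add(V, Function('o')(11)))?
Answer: Rational(377040499, 34816) ≈ 10830.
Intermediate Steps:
Function('p')(O) = Add(-3, O)
Function('o')(s) = Mul(2, s)
Function('a')(V) = Add(Rational(762, 5), Mul(7, V)) (Function('a')(V) = Add(Rational(-8, 5), Mul(Add(-3, 10), Add(V, Mul(2, 11)))) = Add(Rational(-8, 5), Mul(7, Add(V, 22))) = Add(Rational(-8, 5), Mul(7, Add(22, V))) = Add(Rational(-8, 5), Add(154, Mul(7, V))) = Add(Rational(762, 5), Mul(7, V)))
Add(Add(Mul(Add(-13, 7227), Pow(Add(Function('a')(32), 13550), -1)), -3812), Function('I')(-121)) = Add(Add(Mul(Add(-13, 7227), Pow(Add(Add(Rational(762, 5), Mul(7, 32)), 13550), -1)), -3812), Pow(-121, 2)) = Add(Add(Mul(7214, Pow(Add(Add(Rational(762, 5), 224), 13550), -1)), -3812), 14641) = Add(Add(Mul(7214, Pow(Add(Rational(1882, 5), 13550), -1)), -3812), 14641) = Add(Add(Mul(7214, Pow(Rational(69632, 5), -1)), -3812), 14641) = Add(Add(Mul(7214, Rational(5, 69632)), -3812), 14641) = Add(Add(Rational(18035, 34816), -3812), 14641) = Add(Rational(-132700557, 34816), 14641) = Rational(377040499, 34816)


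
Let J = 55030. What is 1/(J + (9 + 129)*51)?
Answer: 1/62068 ≈ 1.6111e-5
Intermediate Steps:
1/(J + (9 + 129)*51) = 1/(55030 + (9 + 129)*51) = 1/(55030 + 138*51) = 1/(55030 + 7038) = 1/62068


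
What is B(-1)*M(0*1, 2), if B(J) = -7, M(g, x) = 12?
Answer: -84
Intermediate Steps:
B(-1)*M(0*1, 2) = -7*12 = -84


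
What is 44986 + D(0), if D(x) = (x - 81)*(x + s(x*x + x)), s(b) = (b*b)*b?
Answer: 44986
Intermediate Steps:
s(b) = b³ (s(b) = b²*b = b³)
D(x) = (-81 + x)*(x + (x + x²)³) (D(x) = (x - 81)*(x + (x*x + x)³) = (-81 + x)*(x + (x² + x)³) = (-81 + x)*(x + (x + x²)³))
44986 + D(0) = 44986 + 0*(-81 + 0 + 0³*(1 + 0)³ - 81*0²*(1 + 0)³) = 44986 + 0*(-81 + 0 + 0*1³ - 81*0*1³) = 44986 + 0*(-81 + 0 + 0*1 - 81*0*1) = 44986 + 0*(-81 + 0 + 0 + 0) = 44986 + 0*(-81) = 44986 + 0 = 44986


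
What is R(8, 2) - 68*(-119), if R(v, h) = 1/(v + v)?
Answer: 129473/16 ≈ 8092.1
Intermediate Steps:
R(v, h) = 1/(2*v)
R(8, 2) - 68*(-119) = (1/2)/8 - 68*(-119) = (1/2)*(1/8) + 8092 = 1/16 + 8092 = 129473/16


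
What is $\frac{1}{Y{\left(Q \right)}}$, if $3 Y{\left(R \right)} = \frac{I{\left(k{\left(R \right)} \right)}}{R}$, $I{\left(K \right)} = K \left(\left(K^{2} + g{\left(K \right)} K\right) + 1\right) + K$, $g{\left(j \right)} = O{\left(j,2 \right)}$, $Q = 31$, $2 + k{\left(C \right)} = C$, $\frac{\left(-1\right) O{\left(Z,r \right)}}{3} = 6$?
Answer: $\frac{31}{3103} \approx 0.0099903$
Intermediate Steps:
$O{\left(Z,r \right)} = -18$ ($O{\left(Z,r \right)} = \left(-3\right) 6 = -18$)
$k{\left(C \right)} = -2 + C$
$g{\left(j \right)} = -18$
$I{\left(K \right)} = K + K \left(1 + K^{2} - 18 K\right)$ ($I{\left(K \right)} = K \left(\left(K^{2} - 18 K\right) + 1\right) + K = K \left(1 + K^{2} - 18 K\right) + K = K + K \left(1 + K^{2} - 18 K\right)$)
$Y{\left(R \right)} = \frac{\left(-2 + R\right) \left(38 + \left(-2 + R\right)^{2} - 18 R\right)}{3 R}$ ($Y{\left(R \right)} = \frac{\left(-2 + R\right) \left(2 + \left(-2 + R\right)^{2} - 18 \left(-2 + R\right)\right) \frac{1}{R}}{3} = \frac{\left(-2 + R\right) \left(2 + \left(-2 + R\right)^{2} - \left(-36 + 18 R\right)\right) \frac{1}{R}}{3} = \frac{\left(-2 + R\right) \left(38 + \left(-2 + R\right)^{2} - 18 R\right) \frac{1}{R}}{3} = \frac{\frac{1}{R} \left(-2 + R\right) \left(38 + \left(-2 + R\right)^{2} - 18 R\right)}{3} = \frac{\left(-2 + R\right) \left(38 + \left(-2 + R\right)^{2} - 18 R\right)}{3 R}$)
$\frac{1}{Y{\left(Q \right)}} = \frac{1}{\frac{1}{3} \cdot \frac{1}{31} \left(-2 + 31\right) \left(38 + \left(-2 + 31\right)^{2} - 558\right)} = \frac{1}{\frac{1}{3} \cdot \frac{1}{31} \cdot 29 \left(38 + 29^{2} - 558\right)} = \frac{1}{\frac{1}{3} \cdot \frac{1}{31} \cdot 29 \left(38 + 841 - 558\right)} = \frac{1}{\frac{1}{3} \cdot \frac{1}{31} \cdot 29 \cdot 321} = \frac{1}{\frac{3103}{31}} = \frac{31}{3103}$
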